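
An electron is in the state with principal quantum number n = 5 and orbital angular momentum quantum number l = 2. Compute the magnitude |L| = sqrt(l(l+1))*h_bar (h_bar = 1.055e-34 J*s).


L = sqrt(l*(l+1)) * h_bar
= sqrt(2 * 3) * 1.055e-34
= sqrt(6) * 1.055e-34
= 2.4495 * 1.055e-34
= 2.5842e-34 J*s

2.5842e-34


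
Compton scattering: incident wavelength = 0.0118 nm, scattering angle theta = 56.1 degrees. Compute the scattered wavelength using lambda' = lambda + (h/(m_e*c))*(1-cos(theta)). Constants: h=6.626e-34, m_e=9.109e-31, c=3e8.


Compton wavelength: h/(m_e*c) = 2.4247e-12 m
d_lambda = 2.4247e-12 * (1 - cos(56.1 deg))
= 2.4247e-12 * 0.442255
= 1.0723e-12 m = 0.001072 nm
lambda' = 0.0118 + 0.001072
= 0.012872 nm

0.012872


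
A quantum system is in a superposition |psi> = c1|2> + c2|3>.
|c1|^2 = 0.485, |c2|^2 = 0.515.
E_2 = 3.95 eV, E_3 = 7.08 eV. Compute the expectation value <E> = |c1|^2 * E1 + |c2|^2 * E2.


<E> = |c1|^2 * E1 + |c2|^2 * E2
= 0.485 * 3.95 + 0.515 * 7.08
= 1.9158 + 3.6462
= 5.562 eV

5.562


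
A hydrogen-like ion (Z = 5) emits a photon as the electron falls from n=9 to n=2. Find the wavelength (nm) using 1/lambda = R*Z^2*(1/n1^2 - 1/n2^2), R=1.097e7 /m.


1/lambda = R * Z^2 * (1/n1^2 - 1/n2^2)
= 1.097e7 * 5^2 * (1/2^2 - 1/9^2)
= 1.097e7 * 25 * (0.25 - 0.012346)
= 6.5177e+07 /m
lambda = 1 / 6.5177e+07
= 15.3429 nm

15.3429


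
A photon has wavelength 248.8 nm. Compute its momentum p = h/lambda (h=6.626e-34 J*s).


p = h / lambda
= 6.626e-34 / (248.8e-9)
= 6.626e-34 / 2.4880e-07
= 2.6632e-27 kg*m/s

2.6632e-27


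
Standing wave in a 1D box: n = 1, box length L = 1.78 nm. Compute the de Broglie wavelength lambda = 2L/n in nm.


lambda = 2L / n
= 2 * 1.78 / 1
= 3.56 / 1
= 3.56 nm

3.56


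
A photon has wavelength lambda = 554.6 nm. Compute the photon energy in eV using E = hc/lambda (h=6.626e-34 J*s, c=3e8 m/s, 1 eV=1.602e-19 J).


E = hc / lambda
= (6.626e-34)(3e8) / (554.6e-9)
= 1.9878e-25 / 5.5460e-07
= 3.5842e-19 J
Converting to eV: 3.5842e-19 / 1.602e-19
= 2.2373 eV

2.2373


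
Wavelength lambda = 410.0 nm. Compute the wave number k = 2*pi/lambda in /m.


k = 2 * pi / lambda
= 6.2832 / (410.0e-9)
= 6.2832 / 4.1000e-07
= 1.5325e+07 /m

1.5325e+07


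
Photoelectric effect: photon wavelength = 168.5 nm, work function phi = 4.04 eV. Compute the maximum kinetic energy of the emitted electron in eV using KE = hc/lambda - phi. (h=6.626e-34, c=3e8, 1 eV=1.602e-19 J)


E_photon = hc / lambda
= (6.626e-34)(3e8) / (168.5e-9)
= 1.1797e-18 J
= 7.3639 eV
KE = E_photon - phi
= 7.3639 - 4.04
= 3.3239 eV

3.3239


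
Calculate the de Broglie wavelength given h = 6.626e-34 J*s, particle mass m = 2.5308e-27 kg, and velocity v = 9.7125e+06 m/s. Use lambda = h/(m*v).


lambda = h / (m * v)
= 6.626e-34 / (2.5308e-27 * 9.7125e+06)
= 6.626e-34 / 2.4580e-20
= 2.6956e-14 m

2.6956e-14


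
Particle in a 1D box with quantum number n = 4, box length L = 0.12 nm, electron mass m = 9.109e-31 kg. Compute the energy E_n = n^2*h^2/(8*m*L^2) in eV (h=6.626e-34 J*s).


E = n^2 * h^2 / (8 * m * L^2)
= 4^2 * (6.626e-34)^2 / (8 * 9.109e-31 * (0.12e-9)^2)
= 16 * 4.3904e-67 / (8 * 9.109e-31 * 1.4400e-20)
= 6.6942e-17 J
= 417.8661 eV

417.8661


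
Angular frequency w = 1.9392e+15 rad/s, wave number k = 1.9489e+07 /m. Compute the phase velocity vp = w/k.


vp = w / k
= 1.9392e+15 / 1.9489e+07
= 9.9502e+07 m/s

9.9502e+07


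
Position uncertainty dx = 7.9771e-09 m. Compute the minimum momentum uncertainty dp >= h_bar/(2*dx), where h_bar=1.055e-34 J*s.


dp = h_bar / (2 * dx)
= 1.055e-34 / (2 * 7.9771e-09)
= 1.055e-34 / 1.5954e-08
= 6.6127e-27 kg*m/s

6.6127e-27


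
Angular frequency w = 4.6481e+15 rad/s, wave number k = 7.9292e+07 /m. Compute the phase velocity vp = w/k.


vp = w / k
= 4.6481e+15 / 7.9292e+07
= 5.8620e+07 m/s

5.8620e+07


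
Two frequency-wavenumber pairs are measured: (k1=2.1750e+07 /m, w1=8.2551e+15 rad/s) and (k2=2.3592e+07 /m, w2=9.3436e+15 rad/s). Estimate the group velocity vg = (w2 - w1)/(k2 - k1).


vg = (w2 - w1) / (k2 - k1)
= (9.3436e+15 - 8.2551e+15) / (2.3592e+07 - 2.1750e+07)
= 1.0885e+15 / 1.8420e+06
= 5.9093e+08 m/s

5.9093e+08


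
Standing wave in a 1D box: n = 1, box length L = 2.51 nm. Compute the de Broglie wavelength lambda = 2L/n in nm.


lambda = 2L / n
= 2 * 2.51 / 1
= 5.02 / 1
= 5.02 nm

5.02


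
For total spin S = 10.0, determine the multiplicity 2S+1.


Spin multiplicity = 2S + 1
= 2 * 10.0 + 1
= 20.0 + 1
= 21

21


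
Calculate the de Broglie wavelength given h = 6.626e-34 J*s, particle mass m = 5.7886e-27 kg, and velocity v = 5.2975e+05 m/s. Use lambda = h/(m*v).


lambda = h / (m * v)
= 6.626e-34 / (5.7886e-27 * 5.2975e+05)
= 6.626e-34 / 3.0665e-21
= 2.1608e-13 m

2.1608e-13


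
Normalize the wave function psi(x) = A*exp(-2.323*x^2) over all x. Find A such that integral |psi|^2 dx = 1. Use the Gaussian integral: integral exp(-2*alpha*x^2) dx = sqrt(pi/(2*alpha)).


integral |psi|^2 dx = A^2 * sqrt(pi/(2*alpha)) = 1
A^2 = sqrt(2*alpha/pi)
= sqrt(2 * 2.323 / pi)
= 1.216087
A = sqrt(1.216087)
= 1.1028

1.1028


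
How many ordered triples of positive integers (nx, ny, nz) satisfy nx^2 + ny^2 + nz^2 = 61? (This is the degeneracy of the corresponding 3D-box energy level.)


Enumerate all (nx, ny, nz) with nx^2 + ny^2 + nz^2 = 61:
(3,4,6)
(3,6,4)
(4,3,6)
(4,6,3)
(6,3,4)
(6,4,3)
Total degeneracy = 6

6


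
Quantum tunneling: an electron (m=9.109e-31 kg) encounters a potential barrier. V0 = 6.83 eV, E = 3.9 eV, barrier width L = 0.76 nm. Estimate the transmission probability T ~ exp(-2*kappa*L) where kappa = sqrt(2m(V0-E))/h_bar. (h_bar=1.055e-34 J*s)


V0 - E = 2.93 eV = 4.6939e-19 J
kappa = sqrt(2 * m * (V0-E)) / h_bar
= sqrt(2 * 9.109e-31 * 4.6939e-19) / 1.055e-34
= 8.7652e+09 /m
2*kappa*L = 2 * 8.7652e+09 * 0.76e-9
= 13.3231
T = exp(-13.3231) = 1.636193e-06

1.636193e-06


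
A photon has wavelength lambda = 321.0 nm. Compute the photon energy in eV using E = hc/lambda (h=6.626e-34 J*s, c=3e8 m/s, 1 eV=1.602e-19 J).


E = hc / lambda
= (6.626e-34)(3e8) / (321.0e-9)
= 1.9878e-25 / 3.2100e-07
= 6.1925e-19 J
Converting to eV: 6.1925e-19 / 1.602e-19
= 3.8655 eV

3.8655


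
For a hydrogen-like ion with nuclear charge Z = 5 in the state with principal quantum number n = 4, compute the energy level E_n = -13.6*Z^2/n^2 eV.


E_n = -13.6 * Z^2 / n^2
= -13.6 * 5^2 / 4^2
= -13.6 * 25 / 16
= -21.25 eV

-21.25


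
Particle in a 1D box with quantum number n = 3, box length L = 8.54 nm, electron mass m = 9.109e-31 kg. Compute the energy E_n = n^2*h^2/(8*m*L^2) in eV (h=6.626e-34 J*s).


E = n^2 * h^2 / (8 * m * L^2)
= 3^2 * (6.626e-34)^2 / (8 * 9.109e-31 * (8.54e-9)^2)
= 9 * 4.3904e-67 / (8 * 9.109e-31 * 7.2932e-17)
= 7.4348e-21 J
= 0.0464 eV

0.0464


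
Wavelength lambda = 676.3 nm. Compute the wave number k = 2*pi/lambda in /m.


k = 2 * pi / lambda
= 6.2832 / (676.3e-9)
= 6.2832 / 6.7630e-07
= 9.2905e+06 /m

9.2905e+06


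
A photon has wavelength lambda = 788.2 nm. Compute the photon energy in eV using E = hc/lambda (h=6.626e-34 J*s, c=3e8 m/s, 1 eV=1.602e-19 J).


E = hc / lambda
= (6.626e-34)(3e8) / (788.2e-9)
= 1.9878e-25 / 7.8820e-07
= 2.5219e-19 J
Converting to eV: 2.5219e-19 / 1.602e-19
= 1.5743 eV

1.5743


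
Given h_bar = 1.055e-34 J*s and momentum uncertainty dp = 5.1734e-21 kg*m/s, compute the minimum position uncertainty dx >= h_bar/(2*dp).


dx = h_bar / (2 * dp)
= 1.055e-34 / (2 * 5.1734e-21)
= 1.055e-34 / 1.0347e-20
= 1.0196e-14 m

1.0196e-14


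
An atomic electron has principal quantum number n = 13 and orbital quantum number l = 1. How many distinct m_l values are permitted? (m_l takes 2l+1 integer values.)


m_l ranges from -l to +l in integer steps
So m_l goes from -1 to +1
Count = 2l + 1 = 2*1 + 1
= 3

3


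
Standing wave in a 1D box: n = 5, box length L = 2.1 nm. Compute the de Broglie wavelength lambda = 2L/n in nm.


lambda = 2L / n
= 2 * 2.1 / 5
= 4.2 / 5
= 0.84 nm

0.84


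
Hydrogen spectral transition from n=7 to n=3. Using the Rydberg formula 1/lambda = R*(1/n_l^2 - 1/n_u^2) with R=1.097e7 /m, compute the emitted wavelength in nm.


1/lambda = R * (1/n_l^2 - 1/n_u^2)
= 1.097e7 * (1/3^2 - 1/7^2)
= 1.097e7 * (0.111111 - 0.020408)
= 1.097e7 * 0.090703
= 9.9501e+05 /m
lambda = 1 / 9.9501e+05 = 1005.0137 nm

1005.0137


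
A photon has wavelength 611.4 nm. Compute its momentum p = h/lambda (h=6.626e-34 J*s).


p = h / lambda
= 6.626e-34 / (611.4e-9)
= 6.626e-34 / 6.1140e-07
= 1.0837e-27 kg*m/s

1.0837e-27


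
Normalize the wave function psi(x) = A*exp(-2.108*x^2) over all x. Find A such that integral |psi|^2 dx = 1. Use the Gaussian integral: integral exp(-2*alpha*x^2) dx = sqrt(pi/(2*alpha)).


integral |psi|^2 dx = A^2 * sqrt(pi/(2*alpha)) = 1
A^2 = sqrt(2*alpha/pi)
= sqrt(2 * 2.108 / pi)
= 1.158445
A = sqrt(1.158445)
= 1.0763

1.0763


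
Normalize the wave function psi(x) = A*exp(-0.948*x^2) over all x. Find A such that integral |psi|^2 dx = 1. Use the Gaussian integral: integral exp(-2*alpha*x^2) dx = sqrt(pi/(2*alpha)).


integral |psi|^2 dx = A^2 * sqrt(pi/(2*alpha)) = 1
A^2 = sqrt(2*alpha/pi)
= sqrt(2 * 0.948 / pi)
= 0.776863
A = sqrt(0.776863)
= 0.8814

0.8814


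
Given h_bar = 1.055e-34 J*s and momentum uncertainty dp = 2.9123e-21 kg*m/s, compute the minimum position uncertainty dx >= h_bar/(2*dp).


dx = h_bar / (2 * dp)
= 1.055e-34 / (2 * 2.9123e-21)
= 1.055e-34 / 5.8246e-21
= 1.8113e-14 m

1.8113e-14


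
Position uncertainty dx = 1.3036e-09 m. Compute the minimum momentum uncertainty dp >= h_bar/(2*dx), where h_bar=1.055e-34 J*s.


dp = h_bar / (2 * dx)
= 1.055e-34 / (2 * 1.3036e-09)
= 1.055e-34 / 2.6072e-09
= 4.0465e-26 kg*m/s

4.0465e-26


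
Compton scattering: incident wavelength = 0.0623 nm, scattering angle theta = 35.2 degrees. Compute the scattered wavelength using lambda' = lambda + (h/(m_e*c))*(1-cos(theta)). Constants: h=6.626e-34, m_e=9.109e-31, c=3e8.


Compton wavelength: h/(m_e*c) = 2.4247e-12 m
d_lambda = 2.4247e-12 * (1 - cos(35.2 deg))
= 2.4247e-12 * 0.182855
= 4.4337e-13 m = 0.000443 nm
lambda' = 0.0623 + 0.000443
= 0.062743 nm

0.062743


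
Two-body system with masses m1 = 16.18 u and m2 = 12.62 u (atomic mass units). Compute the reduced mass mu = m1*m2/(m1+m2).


mu = m1 * m2 / (m1 + m2)
= 16.18 * 12.62 / (16.18 + 12.62)
= 204.1916 / 28.8
= 7.09 u

7.09


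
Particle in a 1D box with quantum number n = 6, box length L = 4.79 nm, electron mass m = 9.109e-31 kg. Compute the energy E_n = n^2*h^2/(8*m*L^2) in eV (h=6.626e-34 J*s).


E = n^2 * h^2 / (8 * m * L^2)
= 6^2 * (6.626e-34)^2 / (8 * 9.109e-31 * (4.79e-9)^2)
= 36 * 4.3904e-67 / (8 * 9.109e-31 * 2.2944e-17)
= 9.4531e-20 J
= 0.5901 eV

0.5901


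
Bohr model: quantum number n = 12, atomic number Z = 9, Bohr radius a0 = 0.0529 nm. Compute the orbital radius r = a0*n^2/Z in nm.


r = a0 * n^2 / Z
= 0.0529 * 12^2 / 9
= 0.0529 * 144 / 9
= 0.8464 nm

0.8464


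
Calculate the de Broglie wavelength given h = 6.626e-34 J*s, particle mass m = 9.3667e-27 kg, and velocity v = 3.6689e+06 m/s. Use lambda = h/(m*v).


lambda = h / (m * v)
= 6.626e-34 / (9.3667e-27 * 3.6689e+06)
= 6.626e-34 / 3.4365e-20
= 1.9281e-14 m

1.9281e-14


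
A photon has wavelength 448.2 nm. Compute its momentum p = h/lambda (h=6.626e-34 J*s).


p = h / lambda
= 6.626e-34 / (448.2e-9)
= 6.626e-34 / 4.4820e-07
= 1.4784e-27 kg*m/s

1.4784e-27


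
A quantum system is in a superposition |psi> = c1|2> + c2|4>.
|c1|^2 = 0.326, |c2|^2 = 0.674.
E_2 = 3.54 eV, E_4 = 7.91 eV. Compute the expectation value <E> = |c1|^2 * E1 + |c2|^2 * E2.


<E> = |c1|^2 * E1 + |c2|^2 * E2
= 0.326 * 3.54 + 0.674 * 7.91
= 1.154 + 5.3313
= 6.4854 eV

6.4854


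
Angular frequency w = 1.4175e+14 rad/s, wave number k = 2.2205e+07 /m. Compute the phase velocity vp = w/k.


vp = w / k
= 1.4175e+14 / 2.2205e+07
= 6.3837e+06 m/s

6.3837e+06


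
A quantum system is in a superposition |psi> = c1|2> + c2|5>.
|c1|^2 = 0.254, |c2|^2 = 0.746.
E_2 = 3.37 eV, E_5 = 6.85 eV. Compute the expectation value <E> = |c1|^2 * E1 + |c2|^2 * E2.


<E> = |c1|^2 * E1 + |c2|^2 * E2
= 0.254 * 3.37 + 0.746 * 6.85
= 0.856 + 5.1101
= 5.9661 eV

5.9661


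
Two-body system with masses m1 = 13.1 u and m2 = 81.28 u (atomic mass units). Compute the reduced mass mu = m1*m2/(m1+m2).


mu = m1 * m2 / (m1 + m2)
= 13.1 * 81.28 / (13.1 + 81.28)
= 1064.768 / 94.38
= 11.2817 u

11.2817


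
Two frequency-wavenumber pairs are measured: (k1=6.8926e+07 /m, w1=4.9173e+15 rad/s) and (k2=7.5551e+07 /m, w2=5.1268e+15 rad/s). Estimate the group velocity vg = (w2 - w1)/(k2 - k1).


vg = (w2 - w1) / (k2 - k1)
= (5.1268e+15 - 4.9173e+15) / (7.5551e+07 - 6.8926e+07)
= 2.0950e+14 / 6.6250e+06
= 3.1623e+07 m/s

3.1623e+07


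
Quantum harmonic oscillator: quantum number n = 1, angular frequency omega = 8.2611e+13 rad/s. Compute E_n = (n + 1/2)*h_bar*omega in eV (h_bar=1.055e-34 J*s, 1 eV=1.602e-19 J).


E = (n + 1/2) * h_bar * omega
= (1 + 0.5) * 1.055e-34 * 8.2611e+13
= 1.5 * 8.7155e-21
= 1.3073e-20 J
= 0.0816 eV

0.0816


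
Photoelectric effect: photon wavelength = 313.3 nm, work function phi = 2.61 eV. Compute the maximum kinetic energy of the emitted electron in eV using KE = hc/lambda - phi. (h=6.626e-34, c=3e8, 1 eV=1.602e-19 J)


E_photon = hc / lambda
= (6.626e-34)(3e8) / (313.3e-9)
= 6.3447e-19 J
= 3.9605 eV
KE = E_photon - phi
= 3.9605 - 2.61
= 1.3505 eV

1.3505


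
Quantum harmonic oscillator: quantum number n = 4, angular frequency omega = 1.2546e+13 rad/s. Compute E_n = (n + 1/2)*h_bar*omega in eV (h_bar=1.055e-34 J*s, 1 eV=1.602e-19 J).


E = (n + 1/2) * h_bar * omega
= (4 + 0.5) * 1.055e-34 * 1.2546e+13
= 4.5 * 1.3236e-21
= 5.9562e-21 J
= 0.0372 eV

0.0372


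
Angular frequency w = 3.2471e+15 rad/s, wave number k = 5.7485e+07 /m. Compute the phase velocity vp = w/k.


vp = w / k
= 3.2471e+15 / 5.7485e+07
= 5.6486e+07 m/s

5.6486e+07


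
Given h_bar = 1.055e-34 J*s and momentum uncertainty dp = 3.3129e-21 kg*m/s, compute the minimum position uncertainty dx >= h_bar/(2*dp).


dx = h_bar / (2 * dp)
= 1.055e-34 / (2 * 3.3129e-21)
= 1.055e-34 / 6.6258e-21
= 1.5923e-14 m

1.5923e-14


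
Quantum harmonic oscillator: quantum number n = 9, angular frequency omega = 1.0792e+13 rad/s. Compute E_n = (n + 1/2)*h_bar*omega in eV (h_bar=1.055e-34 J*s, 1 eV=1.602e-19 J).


E = (n + 1/2) * h_bar * omega
= (9 + 0.5) * 1.055e-34 * 1.0792e+13
= 9.5 * 1.1386e-21
= 1.0816e-20 J
= 0.0675 eV

0.0675


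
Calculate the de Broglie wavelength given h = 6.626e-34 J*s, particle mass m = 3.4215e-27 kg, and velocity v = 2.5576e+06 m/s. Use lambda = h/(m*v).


lambda = h / (m * v)
= 6.626e-34 / (3.4215e-27 * 2.5576e+06)
= 6.626e-34 / 8.7508e-21
= 7.5719e-14 m

7.5719e-14


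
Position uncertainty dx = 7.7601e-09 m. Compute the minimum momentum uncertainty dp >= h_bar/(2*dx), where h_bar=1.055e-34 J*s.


dp = h_bar / (2 * dx)
= 1.055e-34 / (2 * 7.7601e-09)
= 1.055e-34 / 1.5520e-08
= 6.7976e-27 kg*m/s

6.7976e-27


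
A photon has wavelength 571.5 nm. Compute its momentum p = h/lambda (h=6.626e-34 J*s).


p = h / lambda
= 6.626e-34 / (571.5e-9)
= 6.626e-34 / 5.7150e-07
= 1.1594e-27 kg*m/s

1.1594e-27


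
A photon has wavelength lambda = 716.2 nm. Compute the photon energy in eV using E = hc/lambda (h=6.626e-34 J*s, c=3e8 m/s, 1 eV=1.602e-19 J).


E = hc / lambda
= (6.626e-34)(3e8) / (716.2e-9)
= 1.9878e-25 / 7.1620e-07
= 2.7755e-19 J
Converting to eV: 2.7755e-19 / 1.602e-19
= 1.7325 eV

1.7325


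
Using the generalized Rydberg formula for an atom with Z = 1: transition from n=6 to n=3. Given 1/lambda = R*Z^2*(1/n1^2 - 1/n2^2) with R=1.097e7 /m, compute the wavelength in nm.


1/lambda = R * Z^2 * (1/n1^2 - 1/n2^2)
= 1.097e7 * 1^2 * (1/3^2 - 1/6^2)
= 1.097e7 * 1 * (0.111111 - 0.027778)
= 9.1417e+05 /m
lambda = 1 / 9.1417e+05
= 1093.8924 nm

1093.8924


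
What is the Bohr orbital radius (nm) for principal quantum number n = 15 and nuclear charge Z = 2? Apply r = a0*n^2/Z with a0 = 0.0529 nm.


r = a0 * n^2 / Z
= 0.0529 * 15^2 / 2
= 0.0529 * 225 / 2
= 5.9512 nm

5.9512


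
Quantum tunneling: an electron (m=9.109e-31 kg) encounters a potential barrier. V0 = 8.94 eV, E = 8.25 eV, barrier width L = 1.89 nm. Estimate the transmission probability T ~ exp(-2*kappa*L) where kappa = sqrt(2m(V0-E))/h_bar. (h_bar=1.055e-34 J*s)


V0 - E = 0.69 eV = 1.1054e-19 J
kappa = sqrt(2 * m * (V0-E)) / h_bar
= sqrt(2 * 9.109e-31 * 1.1054e-19) / 1.055e-34
= 4.2536e+09 /m
2*kappa*L = 2 * 4.2536e+09 * 1.89e-9
= 16.0785
T = exp(-16.0785) = 1.040392e-07

1.040392e-07


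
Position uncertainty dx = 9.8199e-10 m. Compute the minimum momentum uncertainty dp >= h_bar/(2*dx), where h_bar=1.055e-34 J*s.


dp = h_bar / (2 * dx)
= 1.055e-34 / (2 * 9.8199e-10)
= 1.055e-34 / 1.9640e-09
= 5.3717e-26 kg*m/s

5.3717e-26


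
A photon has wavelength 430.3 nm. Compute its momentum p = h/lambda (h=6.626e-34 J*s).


p = h / lambda
= 6.626e-34 / (430.3e-9)
= 6.626e-34 / 4.3030e-07
= 1.5399e-27 kg*m/s

1.5399e-27


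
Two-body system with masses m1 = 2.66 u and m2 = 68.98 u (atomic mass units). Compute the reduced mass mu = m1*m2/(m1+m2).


mu = m1 * m2 / (m1 + m2)
= 2.66 * 68.98 / (2.66 + 68.98)
= 183.4868 / 71.64
= 2.5612 u

2.5612


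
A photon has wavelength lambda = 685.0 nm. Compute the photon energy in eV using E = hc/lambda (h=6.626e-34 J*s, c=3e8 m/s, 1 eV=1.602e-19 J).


E = hc / lambda
= (6.626e-34)(3e8) / (685.0e-9)
= 1.9878e-25 / 6.8500e-07
= 2.9019e-19 J
Converting to eV: 2.9019e-19 / 1.602e-19
= 1.8114 eV

1.8114


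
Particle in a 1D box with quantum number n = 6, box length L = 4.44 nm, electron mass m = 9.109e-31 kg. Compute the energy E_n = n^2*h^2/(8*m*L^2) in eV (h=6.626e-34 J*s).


E = n^2 * h^2 / (8 * m * L^2)
= 6^2 * (6.626e-34)^2 / (8 * 9.109e-31 * (4.44e-9)^2)
= 36 * 4.3904e-67 / (8 * 9.109e-31 * 1.9714e-17)
= 1.1002e-19 J
= 0.6868 eV

0.6868


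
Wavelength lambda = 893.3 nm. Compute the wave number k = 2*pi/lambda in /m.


k = 2 * pi / lambda
= 6.2832 / (893.3e-9)
= 6.2832 / 8.9330e-07
= 7.0337e+06 /m

7.0337e+06


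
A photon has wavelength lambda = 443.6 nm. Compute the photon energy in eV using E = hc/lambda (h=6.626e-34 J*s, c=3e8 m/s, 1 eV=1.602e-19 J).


E = hc / lambda
= (6.626e-34)(3e8) / (443.6e-9)
= 1.9878e-25 / 4.4360e-07
= 4.4811e-19 J
Converting to eV: 4.4811e-19 / 1.602e-19
= 2.7972 eV

2.7972


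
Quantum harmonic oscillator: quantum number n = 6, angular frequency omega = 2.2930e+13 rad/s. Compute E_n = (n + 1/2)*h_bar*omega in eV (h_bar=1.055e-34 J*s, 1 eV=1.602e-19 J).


E = (n + 1/2) * h_bar * omega
= (6 + 0.5) * 1.055e-34 * 2.2930e+13
= 6.5 * 2.4191e-21
= 1.5724e-20 J
= 0.0982 eV

0.0982


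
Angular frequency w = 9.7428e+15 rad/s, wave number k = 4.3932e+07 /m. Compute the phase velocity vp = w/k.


vp = w / k
= 9.7428e+15 / 4.3932e+07
= 2.2177e+08 m/s

2.2177e+08


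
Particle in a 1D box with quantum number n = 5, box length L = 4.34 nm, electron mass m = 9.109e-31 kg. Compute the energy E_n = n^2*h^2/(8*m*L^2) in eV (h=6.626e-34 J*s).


E = n^2 * h^2 / (8 * m * L^2)
= 5^2 * (6.626e-34)^2 / (8 * 9.109e-31 * (4.34e-9)^2)
= 25 * 4.3904e-67 / (8 * 9.109e-31 * 1.8836e-17)
= 7.9966e-20 J
= 0.4992 eV

0.4992


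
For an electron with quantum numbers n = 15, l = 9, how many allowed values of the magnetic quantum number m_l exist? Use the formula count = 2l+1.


m_l ranges from -l to +l in integer steps
So m_l goes from -9 to +9
Count = 2l + 1 = 2*9 + 1
= 19

19


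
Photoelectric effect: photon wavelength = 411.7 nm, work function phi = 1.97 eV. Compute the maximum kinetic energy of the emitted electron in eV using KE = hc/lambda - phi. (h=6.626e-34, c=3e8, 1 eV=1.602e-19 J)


E_photon = hc / lambda
= (6.626e-34)(3e8) / (411.7e-9)
= 4.8283e-19 J
= 3.0139 eV
KE = E_photon - phi
= 3.0139 - 1.97
= 1.0439 eV

1.0439


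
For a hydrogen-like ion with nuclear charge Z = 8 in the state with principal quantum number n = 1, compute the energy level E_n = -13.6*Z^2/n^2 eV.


E_n = -13.6 * Z^2 / n^2
= -13.6 * 8^2 / 1^2
= -13.6 * 64 / 1
= -870.4 eV

-870.4


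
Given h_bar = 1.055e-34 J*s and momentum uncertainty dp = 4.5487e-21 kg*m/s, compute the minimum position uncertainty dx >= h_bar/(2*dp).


dx = h_bar / (2 * dp)
= 1.055e-34 / (2 * 4.5487e-21)
= 1.055e-34 / 9.0974e-21
= 1.1597e-14 m

1.1597e-14


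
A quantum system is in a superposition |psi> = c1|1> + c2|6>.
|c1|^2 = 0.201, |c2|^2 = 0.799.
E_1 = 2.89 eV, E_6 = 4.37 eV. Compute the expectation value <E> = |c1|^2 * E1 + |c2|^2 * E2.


<E> = |c1|^2 * E1 + |c2|^2 * E2
= 0.201 * 2.89 + 0.799 * 4.37
= 0.5809 + 3.4916
= 4.0725 eV

4.0725


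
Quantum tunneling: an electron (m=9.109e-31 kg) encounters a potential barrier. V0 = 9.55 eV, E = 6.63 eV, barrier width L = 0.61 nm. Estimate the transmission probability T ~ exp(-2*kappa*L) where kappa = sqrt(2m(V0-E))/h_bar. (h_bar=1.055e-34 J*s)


V0 - E = 2.92 eV = 4.6778e-19 J
kappa = sqrt(2 * m * (V0-E)) / h_bar
= sqrt(2 * 9.109e-31 * 4.6778e-19) / 1.055e-34
= 8.7503e+09 /m
2*kappa*L = 2 * 8.7503e+09 * 0.61e-9
= 10.6753
T = exp(-10.6753) = 2.310855e-05

2.310855e-05


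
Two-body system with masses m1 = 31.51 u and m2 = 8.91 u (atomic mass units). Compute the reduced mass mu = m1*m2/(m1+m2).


mu = m1 * m2 / (m1 + m2)
= 31.51 * 8.91 / (31.51 + 8.91)
= 280.7541 / 40.42
= 6.9459 u

6.9459


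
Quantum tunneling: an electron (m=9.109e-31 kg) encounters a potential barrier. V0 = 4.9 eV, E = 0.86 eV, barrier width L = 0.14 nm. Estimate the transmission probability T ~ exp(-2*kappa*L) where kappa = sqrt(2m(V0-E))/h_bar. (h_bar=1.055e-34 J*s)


V0 - E = 4.04 eV = 6.4721e-19 J
kappa = sqrt(2 * m * (V0-E)) / h_bar
= sqrt(2 * 9.109e-31 * 6.4721e-19) / 1.055e-34
= 1.0292e+10 /m
2*kappa*L = 2 * 1.0292e+10 * 0.14e-9
= 2.8819
T = exp(-2.8819) = 5.602860e-02

5.602860e-02


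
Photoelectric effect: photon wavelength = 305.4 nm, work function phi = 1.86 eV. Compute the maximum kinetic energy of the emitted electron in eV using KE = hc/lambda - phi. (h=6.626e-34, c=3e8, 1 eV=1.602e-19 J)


E_photon = hc / lambda
= (6.626e-34)(3e8) / (305.4e-9)
= 6.5088e-19 J
= 4.0629 eV
KE = E_photon - phi
= 4.0629 - 1.86
= 2.2029 eV

2.2029


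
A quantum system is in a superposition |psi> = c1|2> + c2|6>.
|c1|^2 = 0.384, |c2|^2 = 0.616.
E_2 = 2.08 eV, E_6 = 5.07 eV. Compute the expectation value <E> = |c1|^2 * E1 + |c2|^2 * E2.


<E> = |c1|^2 * E1 + |c2|^2 * E2
= 0.384 * 2.08 + 0.616 * 5.07
= 0.7987 + 3.1231
= 3.9218 eV

3.9218


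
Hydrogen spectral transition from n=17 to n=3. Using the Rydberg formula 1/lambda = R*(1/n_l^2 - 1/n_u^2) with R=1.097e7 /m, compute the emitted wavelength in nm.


1/lambda = R * (1/n_l^2 - 1/n_u^2)
= 1.097e7 * (1/3^2 - 1/17^2)
= 1.097e7 * (0.111111 - 0.00346)
= 1.097e7 * 0.107651
= 1.1809e+06 /m
lambda = 1 / 1.1809e+06 = 846.7899 nm

846.7899


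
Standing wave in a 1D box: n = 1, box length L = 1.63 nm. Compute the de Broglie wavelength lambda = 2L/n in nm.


lambda = 2L / n
= 2 * 1.63 / 1
= 3.26 / 1
= 3.26 nm

3.26


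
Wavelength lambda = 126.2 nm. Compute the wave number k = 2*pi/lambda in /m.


k = 2 * pi / lambda
= 6.2832 / (126.2e-9)
= 6.2832 / 1.2620e-07
= 4.9788e+07 /m

4.9788e+07


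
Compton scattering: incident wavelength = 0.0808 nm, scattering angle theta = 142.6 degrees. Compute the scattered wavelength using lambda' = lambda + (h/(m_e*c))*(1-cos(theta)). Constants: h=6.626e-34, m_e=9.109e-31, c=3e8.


Compton wavelength: h/(m_e*c) = 2.4247e-12 m
d_lambda = 2.4247e-12 * (1 - cos(142.6 deg))
= 2.4247e-12 * 1.794415
= 4.3509e-12 m = 0.004351 nm
lambda' = 0.0808 + 0.004351
= 0.085151 nm

0.085151


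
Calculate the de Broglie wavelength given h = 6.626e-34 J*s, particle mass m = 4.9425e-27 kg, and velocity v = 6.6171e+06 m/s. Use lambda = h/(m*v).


lambda = h / (m * v)
= 6.626e-34 / (4.9425e-27 * 6.6171e+06)
= 6.626e-34 / 3.2705e-20
= 2.0260e-14 m

2.0260e-14


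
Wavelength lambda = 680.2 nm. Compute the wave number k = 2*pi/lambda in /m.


k = 2 * pi / lambda
= 6.2832 / (680.2e-9)
= 6.2832 / 6.8020e-07
= 9.2373e+06 /m

9.2373e+06


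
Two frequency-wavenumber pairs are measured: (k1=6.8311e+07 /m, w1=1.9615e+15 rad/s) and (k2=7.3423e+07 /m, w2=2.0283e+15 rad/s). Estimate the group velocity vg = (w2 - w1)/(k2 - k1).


vg = (w2 - w1) / (k2 - k1)
= (2.0283e+15 - 1.9615e+15) / (7.3423e+07 - 6.8311e+07)
= 6.6800e+13 / 5.1120e+06
= 1.3067e+07 m/s

1.3067e+07


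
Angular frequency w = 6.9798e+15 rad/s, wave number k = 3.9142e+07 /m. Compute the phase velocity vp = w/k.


vp = w / k
= 6.9798e+15 / 3.9142e+07
= 1.7832e+08 m/s

1.7832e+08


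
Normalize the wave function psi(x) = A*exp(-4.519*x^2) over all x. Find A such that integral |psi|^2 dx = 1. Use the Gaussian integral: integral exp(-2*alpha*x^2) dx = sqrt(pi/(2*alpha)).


integral |psi|^2 dx = A^2 * sqrt(pi/(2*alpha)) = 1
A^2 = sqrt(2*alpha/pi)
= sqrt(2 * 4.519 / pi)
= 1.696138
A = sqrt(1.696138)
= 1.3024

1.3024


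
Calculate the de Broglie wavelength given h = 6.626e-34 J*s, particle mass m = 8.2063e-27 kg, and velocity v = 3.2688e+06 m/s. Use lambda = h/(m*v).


lambda = h / (m * v)
= 6.626e-34 / (8.2063e-27 * 3.2688e+06)
= 6.626e-34 / 2.6825e-20
= 2.4701e-14 m

2.4701e-14


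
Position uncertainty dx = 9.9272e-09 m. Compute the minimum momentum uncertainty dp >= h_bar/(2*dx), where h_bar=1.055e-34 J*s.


dp = h_bar / (2 * dx)
= 1.055e-34 / (2 * 9.9272e-09)
= 1.055e-34 / 1.9854e-08
= 5.3137e-27 kg*m/s

5.3137e-27


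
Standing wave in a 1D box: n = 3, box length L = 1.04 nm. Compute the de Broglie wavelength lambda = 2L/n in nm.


lambda = 2L / n
= 2 * 1.04 / 3
= 2.08 / 3
= 0.6933 nm

0.6933


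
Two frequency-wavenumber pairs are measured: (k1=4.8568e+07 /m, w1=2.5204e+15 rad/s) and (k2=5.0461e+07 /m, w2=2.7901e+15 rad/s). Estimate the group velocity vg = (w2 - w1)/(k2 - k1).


vg = (w2 - w1) / (k2 - k1)
= (2.7901e+15 - 2.5204e+15) / (5.0461e+07 - 4.8568e+07)
= 2.6970e+14 / 1.8930e+06
= 1.4247e+08 m/s

1.4247e+08


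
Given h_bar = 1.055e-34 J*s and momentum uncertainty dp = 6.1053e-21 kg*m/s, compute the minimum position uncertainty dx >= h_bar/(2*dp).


dx = h_bar / (2 * dp)
= 1.055e-34 / (2 * 6.1053e-21)
= 1.055e-34 / 1.2211e-20
= 8.6400e-15 m

8.6400e-15


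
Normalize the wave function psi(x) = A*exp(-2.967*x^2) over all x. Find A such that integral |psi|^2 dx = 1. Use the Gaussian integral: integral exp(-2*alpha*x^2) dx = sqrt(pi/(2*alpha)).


integral |psi|^2 dx = A^2 * sqrt(pi/(2*alpha)) = 1
A^2 = sqrt(2*alpha/pi)
= sqrt(2 * 2.967 / pi)
= 1.374355
A = sqrt(1.374355)
= 1.1723

1.1723


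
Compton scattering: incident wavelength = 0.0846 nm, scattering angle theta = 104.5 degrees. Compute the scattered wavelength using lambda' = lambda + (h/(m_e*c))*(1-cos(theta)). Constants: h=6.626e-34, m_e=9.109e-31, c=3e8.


Compton wavelength: h/(m_e*c) = 2.4247e-12 m
d_lambda = 2.4247e-12 * (1 - cos(104.5 deg))
= 2.4247e-12 * 1.25038
= 3.0318e-12 m = 0.003032 nm
lambda' = 0.0846 + 0.003032
= 0.087632 nm

0.087632


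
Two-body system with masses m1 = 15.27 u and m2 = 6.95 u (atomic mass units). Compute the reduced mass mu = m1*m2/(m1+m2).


mu = m1 * m2 / (m1 + m2)
= 15.27 * 6.95 / (15.27 + 6.95)
= 106.1265 / 22.22
= 4.7762 u

4.7762


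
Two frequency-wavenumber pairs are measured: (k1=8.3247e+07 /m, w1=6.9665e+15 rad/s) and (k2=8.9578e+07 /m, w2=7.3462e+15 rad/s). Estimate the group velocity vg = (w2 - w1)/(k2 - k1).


vg = (w2 - w1) / (k2 - k1)
= (7.3462e+15 - 6.9665e+15) / (8.9578e+07 - 8.3247e+07)
= 3.7970e+14 / 6.3310e+06
= 5.9975e+07 m/s

5.9975e+07


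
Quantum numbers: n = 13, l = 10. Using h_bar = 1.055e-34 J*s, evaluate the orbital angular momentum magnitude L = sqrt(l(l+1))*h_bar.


L = sqrt(l*(l+1)) * h_bar
= sqrt(10 * 11) * 1.055e-34
= sqrt(110) * 1.055e-34
= 10.4881 * 1.055e-34
= 1.1065e-33 J*s

1.1065e-33


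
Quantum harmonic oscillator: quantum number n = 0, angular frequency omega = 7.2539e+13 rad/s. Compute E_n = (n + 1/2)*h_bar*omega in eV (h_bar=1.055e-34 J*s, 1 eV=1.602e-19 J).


E = (n + 1/2) * h_bar * omega
= (0 + 0.5) * 1.055e-34 * 7.2539e+13
= 0.5 * 7.6529e-21
= 3.8264e-21 J
= 0.0239 eV

0.0239


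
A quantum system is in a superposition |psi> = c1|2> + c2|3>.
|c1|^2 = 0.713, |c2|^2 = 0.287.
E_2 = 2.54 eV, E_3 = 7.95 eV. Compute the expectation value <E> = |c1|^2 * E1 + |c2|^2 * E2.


<E> = |c1|^2 * E1 + |c2|^2 * E2
= 0.713 * 2.54 + 0.287 * 7.95
= 1.811 + 2.2816
= 4.0927 eV

4.0927


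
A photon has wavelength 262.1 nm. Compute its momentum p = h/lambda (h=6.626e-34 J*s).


p = h / lambda
= 6.626e-34 / (262.1e-9)
= 6.626e-34 / 2.6210e-07
= 2.5280e-27 kg*m/s

2.5280e-27


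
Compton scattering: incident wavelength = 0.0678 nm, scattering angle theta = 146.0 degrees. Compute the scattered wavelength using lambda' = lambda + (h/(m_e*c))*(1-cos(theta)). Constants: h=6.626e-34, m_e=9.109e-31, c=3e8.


Compton wavelength: h/(m_e*c) = 2.4247e-12 m
d_lambda = 2.4247e-12 * (1 - cos(146.0 deg))
= 2.4247e-12 * 1.829038
= 4.4349e-12 m = 0.004435 nm
lambda' = 0.0678 + 0.004435
= 0.072235 nm

0.072235


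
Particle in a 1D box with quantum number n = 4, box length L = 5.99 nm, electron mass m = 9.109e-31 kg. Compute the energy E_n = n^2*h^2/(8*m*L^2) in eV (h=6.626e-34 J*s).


E = n^2 * h^2 / (8 * m * L^2)
= 4^2 * (6.626e-34)^2 / (8 * 9.109e-31 * (5.99e-9)^2)
= 16 * 4.3904e-67 / (8 * 9.109e-31 * 3.5880e-17)
= 2.6866e-20 J
= 0.1677 eV

0.1677


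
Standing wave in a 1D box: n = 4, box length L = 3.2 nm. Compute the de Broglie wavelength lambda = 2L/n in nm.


lambda = 2L / n
= 2 * 3.2 / 4
= 6.4 / 4
= 1.6 nm

1.6


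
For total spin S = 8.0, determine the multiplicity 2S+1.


Spin multiplicity = 2S + 1
= 2 * 8.0 + 1
= 16.0 + 1
= 17

17


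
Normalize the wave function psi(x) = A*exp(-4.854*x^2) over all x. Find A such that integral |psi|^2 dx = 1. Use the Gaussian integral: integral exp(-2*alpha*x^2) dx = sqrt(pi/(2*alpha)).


integral |psi|^2 dx = A^2 * sqrt(pi/(2*alpha)) = 1
A^2 = sqrt(2*alpha/pi)
= sqrt(2 * 4.854 / pi)
= 1.757883
A = sqrt(1.757883)
= 1.3259

1.3259


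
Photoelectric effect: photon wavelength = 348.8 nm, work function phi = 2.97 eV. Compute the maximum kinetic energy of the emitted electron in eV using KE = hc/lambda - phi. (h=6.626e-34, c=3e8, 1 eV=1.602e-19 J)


E_photon = hc / lambda
= (6.626e-34)(3e8) / (348.8e-9)
= 5.6990e-19 J
= 3.5574 eV
KE = E_photon - phi
= 3.5574 - 2.97
= 0.5874 eV

0.5874


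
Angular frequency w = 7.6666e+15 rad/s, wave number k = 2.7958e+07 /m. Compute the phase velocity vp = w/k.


vp = w / k
= 7.6666e+15 / 2.7958e+07
= 2.7422e+08 m/s

2.7422e+08


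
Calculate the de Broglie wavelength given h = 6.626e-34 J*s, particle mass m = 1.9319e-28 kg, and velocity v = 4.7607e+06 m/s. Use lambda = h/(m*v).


lambda = h / (m * v)
= 6.626e-34 / (1.9319e-28 * 4.7607e+06)
= 6.626e-34 / 9.1972e-22
= 7.2044e-13 m

7.2044e-13


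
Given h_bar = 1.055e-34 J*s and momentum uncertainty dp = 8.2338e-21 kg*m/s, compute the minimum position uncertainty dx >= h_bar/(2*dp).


dx = h_bar / (2 * dp)
= 1.055e-34 / (2 * 8.2338e-21)
= 1.055e-34 / 1.6468e-20
= 6.4065e-15 m

6.4065e-15


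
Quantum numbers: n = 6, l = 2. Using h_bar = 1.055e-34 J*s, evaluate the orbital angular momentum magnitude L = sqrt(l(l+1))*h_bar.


L = sqrt(l*(l+1)) * h_bar
= sqrt(2 * 3) * 1.055e-34
= sqrt(6) * 1.055e-34
= 2.4495 * 1.055e-34
= 2.5842e-34 J*s

2.5842e-34


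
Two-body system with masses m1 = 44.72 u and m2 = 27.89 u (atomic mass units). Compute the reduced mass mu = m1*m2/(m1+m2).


mu = m1 * m2 / (m1 + m2)
= 44.72 * 27.89 / (44.72 + 27.89)
= 1247.2408 / 72.61
= 17.1773 u

17.1773


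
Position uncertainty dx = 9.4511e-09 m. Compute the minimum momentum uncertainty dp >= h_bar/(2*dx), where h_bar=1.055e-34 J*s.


dp = h_bar / (2 * dx)
= 1.055e-34 / (2 * 9.4511e-09)
= 1.055e-34 / 1.8902e-08
= 5.5814e-27 kg*m/s

5.5814e-27


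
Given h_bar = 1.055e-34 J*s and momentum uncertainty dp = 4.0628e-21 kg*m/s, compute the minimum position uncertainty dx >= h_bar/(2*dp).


dx = h_bar / (2 * dp)
= 1.055e-34 / (2 * 4.0628e-21)
= 1.055e-34 / 8.1256e-21
= 1.2984e-14 m

1.2984e-14


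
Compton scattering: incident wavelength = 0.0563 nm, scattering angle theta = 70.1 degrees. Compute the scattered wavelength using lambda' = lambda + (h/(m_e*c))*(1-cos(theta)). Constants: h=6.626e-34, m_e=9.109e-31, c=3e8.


Compton wavelength: h/(m_e*c) = 2.4247e-12 m
d_lambda = 2.4247e-12 * (1 - cos(70.1 deg))
= 2.4247e-12 * 0.65962
= 1.5994e-12 m = 0.001599 nm
lambda' = 0.0563 + 0.001599
= 0.057899 nm

0.057899


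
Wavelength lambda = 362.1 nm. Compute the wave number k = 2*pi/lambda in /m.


k = 2 * pi / lambda
= 6.2832 / (362.1e-9)
= 6.2832 / 3.6210e-07
= 1.7352e+07 /m

1.7352e+07


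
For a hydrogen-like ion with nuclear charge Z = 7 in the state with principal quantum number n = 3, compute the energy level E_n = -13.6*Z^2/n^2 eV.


E_n = -13.6 * Z^2 / n^2
= -13.6 * 7^2 / 3^2
= -13.6 * 49 / 9
= -74.0444 eV

-74.0444


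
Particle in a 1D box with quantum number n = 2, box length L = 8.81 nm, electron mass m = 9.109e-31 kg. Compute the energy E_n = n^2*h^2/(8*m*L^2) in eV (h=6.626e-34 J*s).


E = n^2 * h^2 / (8 * m * L^2)
= 2^2 * (6.626e-34)^2 / (8 * 9.109e-31 * (8.81e-9)^2)
= 4 * 4.3904e-67 / (8 * 9.109e-31 * 7.7616e-17)
= 3.1049e-21 J
= 0.0194 eV

0.0194


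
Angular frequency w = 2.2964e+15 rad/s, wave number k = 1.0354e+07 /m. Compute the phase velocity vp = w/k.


vp = w / k
= 2.2964e+15 / 1.0354e+07
= 2.2179e+08 m/s

2.2179e+08


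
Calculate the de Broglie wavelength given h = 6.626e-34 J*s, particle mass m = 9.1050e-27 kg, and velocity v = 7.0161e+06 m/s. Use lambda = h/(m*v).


lambda = h / (m * v)
= 6.626e-34 / (9.1050e-27 * 7.0161e+06)
= 6.626e-34 / 6.3882e-20
= 1.0372e-14 m

1.0372e-14


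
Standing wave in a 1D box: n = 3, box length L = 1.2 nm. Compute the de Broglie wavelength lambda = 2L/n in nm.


lambda = 2L / n
= 2 * 1.2 / 3
= 2.4 / 3
= 0.8 nm

0.8


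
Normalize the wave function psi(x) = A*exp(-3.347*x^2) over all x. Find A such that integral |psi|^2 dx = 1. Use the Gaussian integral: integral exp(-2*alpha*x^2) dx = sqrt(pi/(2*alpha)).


integral |psi|^2 dx = A^2 * sqrt(pi/(2*alpha)) = 1
A^2 = sqrt(2*alpha/pi)
= sqrt(2 * 3.347 / pi)
= 1.459714
A = sqrt(1.459714)
= 1.2082

1.2082


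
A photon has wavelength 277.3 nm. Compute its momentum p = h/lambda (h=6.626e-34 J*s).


p = h / lambda
= 6.626e-34 / (277.3e-9)
= 6.626e-34 / 2.7730e-07
= 2.3895e-27 kg*m/s

2.3895e-27


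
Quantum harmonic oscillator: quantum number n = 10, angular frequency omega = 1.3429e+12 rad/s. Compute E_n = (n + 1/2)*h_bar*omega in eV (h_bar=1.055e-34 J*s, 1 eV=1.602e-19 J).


E = (n + 1/2) * h_bar * omega
= (10 + 0.5) * 1.055e-34 * 1.3429e+12
= 10.5 * 1.4168e-22
= 1.4876e-21 J
= 0.0093 eV

0.0093


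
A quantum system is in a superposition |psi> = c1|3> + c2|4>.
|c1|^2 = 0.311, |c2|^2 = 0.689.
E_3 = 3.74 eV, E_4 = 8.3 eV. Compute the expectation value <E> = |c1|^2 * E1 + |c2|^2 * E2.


<E> = |c1|^2 * E1 + |c2|^2 * E2
= 0.311 * 3.74 + 0.689 * 8.3
= 1.1631 + 5.7187
= 6.8818 eV

6.8818


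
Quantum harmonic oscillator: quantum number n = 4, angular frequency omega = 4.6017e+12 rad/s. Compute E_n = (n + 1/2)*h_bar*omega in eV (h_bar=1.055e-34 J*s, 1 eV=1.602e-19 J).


E = (n + 1/2) * h_bar * omega
= (4 + 0.5) * 1.055e-34 * 4.6017e+12
= 4.5 * 4.8548e-22
= 2.1847e-21 J
= 0.0136 eV

0.0136


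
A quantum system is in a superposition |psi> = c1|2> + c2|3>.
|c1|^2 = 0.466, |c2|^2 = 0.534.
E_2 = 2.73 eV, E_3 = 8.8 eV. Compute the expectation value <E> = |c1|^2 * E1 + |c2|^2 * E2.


<E> = |c1|^2 * E1 + |c2|^2 * E2
= 0.466 * 2.73 + 0.534 * 8.8
= 1.2722 + 4.6992
= 5.9714 eV

5.9714


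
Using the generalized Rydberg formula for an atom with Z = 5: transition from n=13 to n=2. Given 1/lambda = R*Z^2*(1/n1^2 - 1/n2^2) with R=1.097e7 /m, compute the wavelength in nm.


1/lambda = R * Z^2 * (1/n1^2 - 1/n2^2)
= 1.097e7 * 5^2 * (1/2^2 - 1/13^2)
= 1.097e7 * 25 * (0.25 - 0.005917)
= 6.6940e+07 /m
lambda = 1 / 6.6940e+07
= 14.9388 nm

14.9388


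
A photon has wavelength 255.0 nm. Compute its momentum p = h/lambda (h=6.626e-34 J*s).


p = h / lambda
= 6.626e-34 / (255.0e-9)
= 6.626e-34 / 2.5500e-07
= 2.5984e-27 kg*m/s

2.5984e-27


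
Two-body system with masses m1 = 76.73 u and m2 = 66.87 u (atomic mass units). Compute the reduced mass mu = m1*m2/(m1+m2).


mu = m1 * m2 / (m1 + m2)
= 76.73 * 66.87 / (76.73 + 66.87)
= 5130.9351 / 143.6
= 35.7307 u

35.7307


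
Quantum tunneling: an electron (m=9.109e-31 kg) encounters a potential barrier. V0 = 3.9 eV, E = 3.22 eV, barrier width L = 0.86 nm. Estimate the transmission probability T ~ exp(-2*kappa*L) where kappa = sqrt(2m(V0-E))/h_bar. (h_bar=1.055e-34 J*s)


V0 - E = 0.68 eV = 1.0894e-19 J
kappa = sqrt(2 * m * (V0-E)) / h_bar
= sqrt(2 * 9.109e-31 * 1.0894e-19) / 1.055e-34
= 4.2226e+09 /m
2*kappa*L = 2 * 4.2226e+09 * 0.86e-9
= 7.2629
T = exp(-7.2629) = 7.010487e-04

7.010487e-04


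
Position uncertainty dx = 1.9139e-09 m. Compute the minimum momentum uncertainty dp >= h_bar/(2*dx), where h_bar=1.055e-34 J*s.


dp = h_bar / (2 * dx)
= 1.055e-34 / (2 * 1.9139e-09)
= 1.055e-34 / 3.8278e-09
= 2.7562e-26 kg*m/s

2.7562e-26


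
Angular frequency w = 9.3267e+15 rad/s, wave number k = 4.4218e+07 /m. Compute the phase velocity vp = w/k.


vp = w / k
= 9.3267e+15 / 4.4218e+07
= 2.1093e+08 m/s

2.1093e+08


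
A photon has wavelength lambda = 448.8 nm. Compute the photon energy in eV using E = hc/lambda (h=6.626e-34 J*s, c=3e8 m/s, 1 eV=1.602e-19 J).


E = hc / lambda
= (6.626e-34)(3e8) / (448.8e-9)
= 1.9878e-25 / 4.4880e-07
= 4.4291e-19 J
Converting to eV: 4.4291e-19 / 1.602e-19
= 2.7648 eV

2.7648


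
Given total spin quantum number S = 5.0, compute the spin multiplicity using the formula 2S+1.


Spin multiplicity = 2S + 1
= 2 * 5.0 + 1
= 10.0 + 1
= 11

11


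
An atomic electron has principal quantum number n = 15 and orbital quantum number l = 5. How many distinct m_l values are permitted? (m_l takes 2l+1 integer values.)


m_l ranges from -l to +l in integer steps
So m_l goes from -5 to +5
Count = 2l + 1 = 2*5 + 1
= 11

11


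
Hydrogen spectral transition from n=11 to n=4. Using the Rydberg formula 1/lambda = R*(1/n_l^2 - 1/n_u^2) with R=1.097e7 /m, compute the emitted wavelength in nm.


1/lambda = R * (1/n_l^2 - 1/n_u^2)
= 1.097e7 * (1/4^2 - 1/11^2)
= 1.097e7 * (0.0625 - 0.008264)
= 1.097e7 * 0.054236
= 5.9496e+05 /m
lambda = 1 / 5.9496e+05 = 1680.7744 nm

1680.7744


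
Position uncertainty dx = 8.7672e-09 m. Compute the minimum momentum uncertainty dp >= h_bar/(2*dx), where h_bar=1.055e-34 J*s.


dp = h_bar / (2 * dx)
= 1.055e-34 / (2 * 8.7672e-09)
= 1.055e-34 / 1.7534e-08
= 6.0167e-27 kg*m/s

6.0167e-27


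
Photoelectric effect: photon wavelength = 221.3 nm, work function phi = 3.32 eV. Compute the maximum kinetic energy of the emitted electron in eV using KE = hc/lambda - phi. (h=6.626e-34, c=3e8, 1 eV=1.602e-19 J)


E_photon = hc / lambda
= (6.626e-34)(3e8) / (221.3e-9)
= 8.9824e-19 J
= 5.607 eV
KE = E_photon - phi
= 5.607 - 3.32
= 2.287 eV

2.287


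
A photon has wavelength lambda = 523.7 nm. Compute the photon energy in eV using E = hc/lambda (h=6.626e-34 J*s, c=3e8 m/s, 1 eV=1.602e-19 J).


E = hc / lambda
= (6.626e-34)(3e8) / (523.7e-9)
= 1.9878e-25 / 5.2370e-07
= 3.7957e-19 J
Converting to eV: 3.7957e-19 / 1.602e-19
= 2.3693 eV

2.3693


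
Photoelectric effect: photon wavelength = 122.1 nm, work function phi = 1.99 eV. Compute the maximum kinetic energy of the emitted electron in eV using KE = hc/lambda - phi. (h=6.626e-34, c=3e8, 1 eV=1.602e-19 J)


E_photon = hc / lambda
= (6.626e-34)(3e8) / (122.1e-9)
= 1.6280e-18 J
= 10.1624 eV
KE = E_photon - phi
= 10.1624 - 1.99
= 8.1724 eV

8.1724
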